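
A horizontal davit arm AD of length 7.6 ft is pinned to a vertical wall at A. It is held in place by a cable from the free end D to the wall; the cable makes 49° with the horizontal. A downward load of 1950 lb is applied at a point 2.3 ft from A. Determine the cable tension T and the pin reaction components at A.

T = 781.9 lb, A_x = 513.0 lb, A_y = 1360 lb

ΣM about A: T·sin49°·7.6 − 1950·2.3 = 0 → T = 4485/(7.6·0.75471) = 781.932 ≈ 781.9 lb.
ΣF_x = 0: A_x − T·cos49° = 0 → A_x = 781.932 × 0.656059 = 513.0 lb.
ΣF_y = 0: A_y + T·sin49° − 1950 = 0 → A_y = 1950 − 781.932 × 0.75471 = 1360 lb.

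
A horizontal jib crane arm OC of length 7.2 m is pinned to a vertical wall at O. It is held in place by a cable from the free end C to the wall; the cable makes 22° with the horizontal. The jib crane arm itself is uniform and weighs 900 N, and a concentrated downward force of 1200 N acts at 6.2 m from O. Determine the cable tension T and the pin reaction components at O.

ΣM about O: T·sin22°·7.2 − 900·3.6 − 1200·6.2 = 0 → T = 10680/(7.2·0.374607) = 3959.71 ≈ 3960 N.
ΣF_x = 0: O_x − T·cos22° = 0 → O_x = 3959.71 × 0.927184 = 3671 N.
ΣF_y = 0: O_y + T·sin22° − 900 − 1200 = 0 → O_y = 2100 − 3959.71 × 0.374607 = 616.7 N.

T = 3960 N, O_x = 3671 N, O_y = 616.7 N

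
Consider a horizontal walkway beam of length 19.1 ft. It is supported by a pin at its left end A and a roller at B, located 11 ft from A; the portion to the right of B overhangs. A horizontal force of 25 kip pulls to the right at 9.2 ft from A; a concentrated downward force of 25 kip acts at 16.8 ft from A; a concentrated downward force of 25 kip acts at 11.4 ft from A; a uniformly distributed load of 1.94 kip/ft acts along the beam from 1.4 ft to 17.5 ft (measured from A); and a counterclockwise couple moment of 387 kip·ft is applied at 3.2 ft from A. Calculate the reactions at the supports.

Resultant of the distributed load: 1.94 × 16.1 = 31.234 kip at 9.45 ft from A.
ΣM about A: B_y·11 − 25·16.8 − 25·11.4 − (1.94·16.1)·9.45 + 387 = 0 → B_y = 613.1613/11 = 55.7419 ≈ 55.74 kip.
ΣF_y = 0: A_y + 55.7419 − 25 − 25 − 1.94·16.1 = 0 → A_y = 25.49 kip.
ΣF_x = 0: A_x + 25 = 0 → A_x = -25.00 kip.

A_x = -25.00 kip, A_y = 25.49 kip, B_y = 55.74 kip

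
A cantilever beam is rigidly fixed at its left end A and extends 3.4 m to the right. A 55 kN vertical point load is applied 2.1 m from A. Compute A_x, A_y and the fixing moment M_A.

A_x = 0, A_y = 55.00 kN, M_A = 115.5 kN·m

ΣF_x = 0: A_x = 0.
ΣF_y = 0: A_y − 55 = 0 → A_y = 55.00 kN.
ΣM about A: M_A − 55·2.1 = 0 → M_A = 115.5 kN·m.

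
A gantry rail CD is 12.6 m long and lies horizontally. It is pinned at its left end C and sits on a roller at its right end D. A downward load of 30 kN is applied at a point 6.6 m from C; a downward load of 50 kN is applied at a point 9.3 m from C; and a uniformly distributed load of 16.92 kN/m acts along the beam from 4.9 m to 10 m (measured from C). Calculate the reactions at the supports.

Resultant of the distributed load: 16.92 × 5.1 = 86.292 kN at 7.45 m from C.
Taking moments about C: D_y·12.6 − 30·6.6 − 50·9.3 − (16.92·5.1)·7.45 = 0 → D_y = 1305.8754/12.6 = 103.641 ≈ 103.6 kN.
ΣF_y = 0: C_y + 103.641 − 30 − 50 − 16.92·5.1 = 0 → C_y = 62.65 kN.
ΣF_x = 0: no horizontal applied forces, so C_x = 0.

C_x = 0, C_y = 62.65 kN, D_y = 103.6 kN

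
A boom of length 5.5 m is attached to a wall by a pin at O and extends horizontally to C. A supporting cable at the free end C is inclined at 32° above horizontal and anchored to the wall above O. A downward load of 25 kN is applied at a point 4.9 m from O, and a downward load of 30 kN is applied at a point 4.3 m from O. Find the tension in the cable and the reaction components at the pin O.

T = 86.29 kN, O_x = 73.18 kN, O_y = 9.273 kN

ΣM about O: T·sin32°·5.5 − 25·4.9 − 30·4.3 = 0 → T = 251.5/(5.5·0.529919) = 86.2911 ≈ 86.29 kN.
ΣF_x = 0: O_x − T·cos32° = 0 → O_x = 86.2911 × 0.848048 = 73.18 kN.
ΣF_y = 0: O_y + T·sin32° − 25 − 30 = 0 → O_y = 55 − 86.2911 × 0.529919 = 9.273 kN.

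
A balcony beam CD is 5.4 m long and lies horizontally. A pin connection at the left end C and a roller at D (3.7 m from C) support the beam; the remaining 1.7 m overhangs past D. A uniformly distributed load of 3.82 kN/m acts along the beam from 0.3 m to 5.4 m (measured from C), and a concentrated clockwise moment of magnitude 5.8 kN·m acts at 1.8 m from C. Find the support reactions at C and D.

Resultant of the distributed load: 3.82 × 5.1 = 19.482 kN at 2.85 m from C.
Moments about C: D_y·3.7 − (3.82·5.1)·2.85 − 5.8 = 0 → D_y = 61.3237/3.7 = 16.574 ≈ 16.57 kN.
ΣF_y = 0: C_y + 16.574 − 3.82·5.1 = 0 → C_y = 2.908 kN.
ΣF_x = 0: no horizontal applied forces, so C_x = 0.

C_x = 0, C_y = 2.908 kN, D_y = 16.57 kN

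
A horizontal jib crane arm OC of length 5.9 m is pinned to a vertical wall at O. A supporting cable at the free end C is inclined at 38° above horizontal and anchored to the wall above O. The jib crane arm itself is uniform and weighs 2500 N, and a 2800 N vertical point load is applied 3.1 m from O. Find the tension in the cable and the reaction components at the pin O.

T = 4420 N, O_x = 3483 N, O_y = 2579 N

ΣM about O: T·sin38°·5.9 − 2500·2.95 − 2800·3.1 = 0 → T = 16055/(5.9·0.615661) = 4419.94 ≈ 4420 N.
ΣF_x = 0: O_x − T·cos38° = 0 → O_x = 4419.94 × 0.788011 = 3483 N.
ΣF_y = 0: O_y + T·sin38° − 2500 − 2800 = 0 → O_y = 5300 − 4419.94 × 0.615661 = 2579 N.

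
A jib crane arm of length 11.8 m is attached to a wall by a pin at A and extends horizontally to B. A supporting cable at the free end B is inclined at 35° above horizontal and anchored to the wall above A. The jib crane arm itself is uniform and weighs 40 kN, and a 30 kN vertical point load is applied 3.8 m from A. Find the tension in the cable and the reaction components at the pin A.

T = 51.71 kN, A_x = 42.36 kN, A_y = 40.34 kN

ΣM about A: T·sin35°·11.8 − 40·5.9 − 30·3.8 = 0 → T = 350/(11.8·0.573576) = 51.7124 ≈ 51.71 kN.
ΣF_x = 0: A_x − T·cos35° = 0 → A_x = 51.7124 × 0.819152 = 42.36 kN.
ΣF_y = 0: A_y + T·sin35° − 40 − 30 = 0 → A_y = 70 − 51.7124 × 0.573576 = 40.34 kN.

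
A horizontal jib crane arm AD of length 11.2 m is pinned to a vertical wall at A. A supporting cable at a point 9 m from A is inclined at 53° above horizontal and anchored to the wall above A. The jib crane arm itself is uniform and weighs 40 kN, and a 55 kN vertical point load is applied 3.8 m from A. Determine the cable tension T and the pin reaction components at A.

T = 60.24 kN, A_x = 36.25 kN, A_y = 46.89 kN

ΣM about A: T·sin53°·9 − 40·5.6 − 55·3.8 = 0 → T = 433/(9·0.798636) = 60.2416 ≈ 60.24 kN.
ΣF_x = 0: A_x − T·cos53° = 0 → A_x = 60.2416 × 0.601815 = 36.25 kN.
ΣF_y = 0: A_y + T·sin53° − 40 − 55 = 0 → A_y = 95 − 60.2416 × 0.798636 = 46.89 kN.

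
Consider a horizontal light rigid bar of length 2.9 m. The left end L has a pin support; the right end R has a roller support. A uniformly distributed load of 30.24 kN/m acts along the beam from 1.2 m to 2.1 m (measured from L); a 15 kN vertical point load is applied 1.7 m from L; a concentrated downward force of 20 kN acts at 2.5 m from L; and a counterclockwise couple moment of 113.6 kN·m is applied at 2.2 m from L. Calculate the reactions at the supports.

L_x = 0, L_y = 59.87 kN, R_y = 2.347 kN

Resultant of the distributed load: 30.24 × 0.9 = 27.216 kN at 1.65 m from L.
ΣM about L: R_y·2.9 − (30.24·0.9)·1.65 − 15·1.7 − 20·2.5 + 113.6 = 0 → R_y = 6.8064/2.9 = 2.34703 ≈ 2.347 kN.
ΣF_y = 0: L_y + 2.34703 − 30.24·0.9 − 15 − 20 = 0 → L_y = 59.87 kN.
ΣF_x = 0: no horizontal applied forces, so L_x = 0.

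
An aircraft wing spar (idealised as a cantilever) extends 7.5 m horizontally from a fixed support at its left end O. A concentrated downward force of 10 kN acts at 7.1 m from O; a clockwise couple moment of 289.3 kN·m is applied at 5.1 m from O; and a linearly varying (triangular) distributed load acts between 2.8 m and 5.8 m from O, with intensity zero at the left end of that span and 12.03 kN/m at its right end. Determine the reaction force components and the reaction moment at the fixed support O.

Resultant of the triangular load: ½ × 12.03 × 3 = 18.045 kN, acting at 4.8 m from O (one-third of the span from the peak).
ΣF_x = 0: O_x = 0.
ΣF_y = 0: O_y − 10 − ½·12.03·3 = 0 → O_y = 28.04 kN.
ΣM about O: M_O − 10·7.1 − 289.3 − (½·12.03·3)·4.8 = 0 → M_O = 446.9 kN·m.

O_x = 0, O_y = 28.04 kN, M_O = 446.9 kN·m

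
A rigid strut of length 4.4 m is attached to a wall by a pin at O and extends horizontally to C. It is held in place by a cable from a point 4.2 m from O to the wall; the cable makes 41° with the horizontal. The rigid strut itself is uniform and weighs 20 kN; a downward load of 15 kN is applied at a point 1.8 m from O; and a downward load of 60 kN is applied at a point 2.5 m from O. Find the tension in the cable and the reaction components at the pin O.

T = 80.20 kN, O_x = 60.53 kN, O_y = 42.38 kN

ΣM about O: T·sin41°·4.2 − 20·2.2 − 15·1.8 − 60·2.5 = 0 → T = 221/(4.2·0.656059) = 80.2047 ≈ 80.20 kN.
ΣF_x = 0: O_x − T·cos41° = 0 → O_x = 80.2047 × 0.75471 = 60.53 kN.
ΣF_y = 0: O_y + T·sin41° − 20 − 15 − 60 = 0 → O_y = 95 − 80.2047 × 0.656059 = 42.38 kN.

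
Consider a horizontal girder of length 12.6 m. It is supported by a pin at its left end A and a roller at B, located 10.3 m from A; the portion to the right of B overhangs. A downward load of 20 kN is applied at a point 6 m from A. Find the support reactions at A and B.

A_x = 0, A_y = 8.350 kN, B_y = 11.65 kN

ΣM about A: B_y·10.3 − 20·6 = 0 → B_y = 120/10.3 = 11.6505 ≈ 11.65 kN.
ΣF_y = 0: A_y + 11.6505 − 20 = 0 → A_y = 8.350 kN.
ΣF_x = 0: no horizontal applied forces, so A_x = 0.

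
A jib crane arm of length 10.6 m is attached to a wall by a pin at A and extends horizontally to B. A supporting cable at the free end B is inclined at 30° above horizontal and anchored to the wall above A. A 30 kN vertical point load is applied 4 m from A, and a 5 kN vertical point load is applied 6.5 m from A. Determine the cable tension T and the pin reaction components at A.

ΣM about A: T·sin30°·10.6 − 30·4 − 5·6.5 = 0 → T = 152.5/(10.6·0.5) = 28.7736 ≈ 28.77 kN.
ΣF_x = 0: A_x − T·cos30° = 0 → A_x = 28.7736 × 0.866025 = 24.92 kN.
ΣF_y = 0: A_y + T·sin30° − 30 − 5 = 0 → A_y = 35 − 28.7736 × 0.5 = 20.61 kN.

T = 28.77 kN, A_x = 24.92 kN, A_y = 20.61 kN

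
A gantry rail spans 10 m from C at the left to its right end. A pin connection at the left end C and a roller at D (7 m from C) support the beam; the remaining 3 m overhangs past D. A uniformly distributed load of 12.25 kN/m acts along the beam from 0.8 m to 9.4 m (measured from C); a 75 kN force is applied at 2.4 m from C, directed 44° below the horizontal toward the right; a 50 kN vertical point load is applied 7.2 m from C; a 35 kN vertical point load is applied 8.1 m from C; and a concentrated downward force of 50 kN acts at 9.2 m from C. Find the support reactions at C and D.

C_x = -53.95 kN, C_y = 40.19 kN, D_y = 252.3 kN

Resultant of the distributed load: 12.25 × 8.6 = 105.35 kN at 5.1 m from C.
ΣM about C: D_y·7 − (12.25·8.6)·5.1 − 75·sin44°·2.4 − 50·7.2 − 35·8.1 − 50·9.2 = 0 → D_y = 1765.82/7 = 252.26 ≈ 252.3 kN.
ΣF_y = 0: C_y + 252.26 − 12.25·8.6 − 75·sin44° − 50 − 35 − 50 = 0 → C_y = 40.19 kN.
ΣF_x = 0: C_x + 75·cos44° = 0 → C_x = -53.95 kN.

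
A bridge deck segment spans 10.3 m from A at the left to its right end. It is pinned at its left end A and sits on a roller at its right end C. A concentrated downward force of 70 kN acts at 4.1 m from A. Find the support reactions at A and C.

A_x = 0, A_y = 42.14 kN, C_y = 27.86 kN

Moments about A: C_y·10.3 − 70·4.1 = 0 → C_y = 287/10.3 = 27.8641 ≈ 27.86 kN.
ΣF_y = 0: A_y + 27.8641 − 70 = 0 → A_y = 42.14 kN.
ΣF_x = 0: no horizontal applied forces, so A_x = 0.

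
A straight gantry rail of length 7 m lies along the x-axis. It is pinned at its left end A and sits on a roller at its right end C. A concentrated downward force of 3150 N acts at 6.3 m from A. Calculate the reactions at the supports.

A_x = 0, A_y = 315.0 N, C_y = 2835 N

ΣM about A: C_y·7 − 3150·6.3 = 0 → C_y = 19845/7 = 2835 N.
ΣF_y = 0: A_y + 2835 − 3150 = 0 → A_y = 315.0 N.
ΣF_x = 0: no horizontal applied forces, so A_x = 0.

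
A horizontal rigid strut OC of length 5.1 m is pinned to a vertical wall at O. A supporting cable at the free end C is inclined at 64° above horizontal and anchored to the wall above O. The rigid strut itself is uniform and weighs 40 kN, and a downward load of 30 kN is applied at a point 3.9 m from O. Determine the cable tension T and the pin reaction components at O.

T = 47.78 kN, O_x = 20.94 kN, O_y = 27.06 kN

ΣM about O: T·sin64°·5.1 − 40·2.55 − 30·3.9 = 0 → T = 219/(5.1·0.898794) = 47.7764 ≈ 47.78 kN.
ΣF_x = 0: O_x − T·cos64° = 0 → O_x = 47.7764 × 0.438371 = 20.94 kN.
ΣF_y = 0: O_y + T·sin64° − 40 − 30 = 0 → O_y = 70 − 47.7764 × 0.898794 = 27.06 kN.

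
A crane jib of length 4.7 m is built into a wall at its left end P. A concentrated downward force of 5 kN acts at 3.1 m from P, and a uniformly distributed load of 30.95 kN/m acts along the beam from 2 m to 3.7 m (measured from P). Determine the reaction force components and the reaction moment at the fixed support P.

Resultant of the distributed load: 30.95 × 1.7 = 52.615 kN at 2.85 m from P.
ΣF_x = 0: P_x = 0.
ΣF_y = 0: P_y − 5 − 30.95·1.7 = 0 → P_y = 57.62 kN.
ΣM about P: M_P − 5·3.1 − (30.95·1.7)·2.85 = 0 → M_P = 165.5 kN·m.

P_x = 0, P_y = 57.62 kN, M_P = 165.5 kN·m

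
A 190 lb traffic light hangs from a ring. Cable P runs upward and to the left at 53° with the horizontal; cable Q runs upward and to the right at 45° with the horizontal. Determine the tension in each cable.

ΣF_x = 0: −T_P·cos53° + T_Q·cos45° = 0 → T_Q = 0.851095·T_P.
ΣF_y = 0: T_P·sin53° + T_Q·sin45° = 190.
Substitute: T_P·(0.798636 + 0.851095·0.707107) = 190 → T_P = 135.671 ≈ 135.7 lb.
Then T_Q = 0.851095 × 135.671 = 115.5 lb.

T_P = 135.7 lb, T_Q = 115.5 lb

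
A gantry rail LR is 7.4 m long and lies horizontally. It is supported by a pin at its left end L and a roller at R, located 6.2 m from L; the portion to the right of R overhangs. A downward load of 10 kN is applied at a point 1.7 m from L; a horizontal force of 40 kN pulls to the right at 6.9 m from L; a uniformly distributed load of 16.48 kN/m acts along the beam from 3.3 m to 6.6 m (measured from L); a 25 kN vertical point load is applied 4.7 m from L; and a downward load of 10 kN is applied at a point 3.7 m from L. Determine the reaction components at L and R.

L_x = -40.00 kN, L_y = 28.30 kN, R_y = 71.08 kN

Resultant of the distributed load: 16.48 × 3.3 = 54.384 kN at 4.95 m from L.
Moments about L: R_y·6.2 − 10·1.7 − (16.48·3.3)·4.95 − 25·4.7 − 10·3.7 = 0 → R_y = 440.7008/6.2 = 71.0808 ≈ 71.08 kN.
ΣF_y = 0: L_y + 71.0808 − 10 − 16.48·3.3 − 25 − 10 = 0 → L_y = 28.30 kN.
ΣF_x = 0: L_x + 40 = 0 → L_x = -40.00 kN.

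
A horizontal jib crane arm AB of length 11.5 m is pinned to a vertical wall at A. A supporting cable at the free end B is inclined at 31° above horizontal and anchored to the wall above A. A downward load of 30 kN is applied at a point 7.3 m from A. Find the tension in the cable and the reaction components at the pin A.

T = 36.97 kN, A_x = 31.69 kN, A_y = 10.96 kN

ΣM about A: T·sin31°·11.5 − 30·7.3 = 0 → T = 219/(11.5·0.515038) = 36.9749 ≈ 36.97 kN.
ΣF_x = 0: A_x − T·cos31° = 0 → A_x = 36.9749 × 0.857167 = 31.69 kN.
ΣF_y = 0: A_y + T·sin31° − 30 = 0 → A_y = 30 − 36.9749 × 0.515038 = 10.96 kN.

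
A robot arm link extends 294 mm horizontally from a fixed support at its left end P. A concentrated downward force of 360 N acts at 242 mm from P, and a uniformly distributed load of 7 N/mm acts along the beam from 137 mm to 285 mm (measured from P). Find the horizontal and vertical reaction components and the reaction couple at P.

P_x = 0, P_y = 1396 N, M_P = 305700 N·mm

Resultant of the distributed load: 7 × 148 = 1036 N at 211 mm from P.
ΣF_x = 0: P_x = 0.
ΣF_y = 0: P_y − 360 − 7·148 = 0 → P_y = 1396 N.
ΣM about P: M_P − 360·242 − (7·148)·211 = 0 → M_P = 305700 N·mm.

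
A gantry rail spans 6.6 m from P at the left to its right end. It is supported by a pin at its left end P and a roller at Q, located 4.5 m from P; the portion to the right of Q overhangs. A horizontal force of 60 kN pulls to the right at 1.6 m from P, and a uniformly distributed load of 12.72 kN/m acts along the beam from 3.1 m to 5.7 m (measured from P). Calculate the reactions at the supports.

P_x = -60.00 kN, P_y = 0.7349 kN, Q_y = 32.34 kN

Resultant of the distributed load: 12.72 × 2.6 = 33.072 kN at 4.4 m from P.
Moments about P: Q_y·4.5 − (12.72·2.6)·4.4 = 0 → Q_y = 145.5168/4.5 = 32.3371 ≈ 32.34 kN.
ΣF_y = 0: P_y + 32.3371 − 12.72·2.6 = 0 → P_y = 0.7349 kN.
ΣF_x = 0: P_x + 60 = 0 → P_x = -60.00 kN.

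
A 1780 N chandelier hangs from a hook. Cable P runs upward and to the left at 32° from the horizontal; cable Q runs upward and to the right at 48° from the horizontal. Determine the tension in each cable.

ΣF_x = 0: −T_P·cos32° + T_Q·cos48° = 0 → T_Q = 1.26739·T_P.
ΣF_y = 0: T_P·sin32° + T_Q·sin48° = 1780.
Substitute: T_P·(0.529919 + 1.26739·0.743145) = 1780 → T_P = 1209.43 ≈ 1209 N.
Then T_Q = 1.26739 × 1209.43 = 1533 N.

T_P = 1209 N, T_Q = 1533 N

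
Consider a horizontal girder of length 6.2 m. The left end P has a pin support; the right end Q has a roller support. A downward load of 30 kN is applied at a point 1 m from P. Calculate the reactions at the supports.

P_x = 0, P_y = 25.16 kN, Q_y = 4.839 kN

ΣM about P: Q_y·6.2 − 30·1 = 0 → Q_y = 30/6.2 = 4.83871 ≈ 4.839 kN.
ΣF_y = 0: P_y + 4.83871 − 30 = 0 → P_y = 25.16 kN.
ΣF_x = 0: no horizontal applied forces, so P_x = 0.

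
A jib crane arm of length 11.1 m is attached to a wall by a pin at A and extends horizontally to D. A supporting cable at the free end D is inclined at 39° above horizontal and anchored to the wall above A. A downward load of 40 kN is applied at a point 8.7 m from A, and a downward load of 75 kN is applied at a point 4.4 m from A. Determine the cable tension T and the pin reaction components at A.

T = 97.06 kN, A_x = 75.43 kN, A_y = 53.92 kN

ΣM about A: T·sin39°·11.1 − 40·8.7 − 75·4.4 = 0 → T = 678/(11.1·0.62932) = 97.0589 ≈ 97.06 kN.
ΣF_x = 0: A_x − T·cos39° = 0 → A_x = 97.0589 × 0.777146 = 75.43 kN.
ΣF_y = 0: A_y + T·sin39° − 40 − 75 = 0 → A_y = 115 − 97.0589 × 0.62932 = 53.92 kN.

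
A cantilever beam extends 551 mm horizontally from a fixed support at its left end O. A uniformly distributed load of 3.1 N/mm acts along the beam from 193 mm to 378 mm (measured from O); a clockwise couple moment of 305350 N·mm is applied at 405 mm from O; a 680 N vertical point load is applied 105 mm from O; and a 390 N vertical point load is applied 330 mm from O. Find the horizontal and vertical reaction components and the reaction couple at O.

O_x = 0, O_y = 1644 N, M_O = 669200 N·mm

Resultant of the distributed load: 3.1 × 185 = 573.5 N at 285.5 mm from O.
ΣF_x = 0: O_x = 0.
ΣF_y = 0: O_y − 3.1·185 − 680 − 390 = 0 → O_y = 1644 N.
ΣM about O: M_O − (3.1·185)·285.5 − 305350 − 680·105 − 390·330 = 0 → M_O = 669200 N·mm.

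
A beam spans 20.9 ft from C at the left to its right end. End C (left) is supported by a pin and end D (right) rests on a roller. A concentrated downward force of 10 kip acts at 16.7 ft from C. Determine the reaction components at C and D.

Moments about C: D_y·20.9 − 10·16.7 = 0 → D_y = 167/20.9 = 7.99043 ≈ 7.990 kip.
ΣF_y = 0: C_y + 7.99043 − 10 = 0 → C_y = 2.010 kip.
ΣF_x = 0: no horizontal applied forces, so C_x = 0.

C_x = 0, C_y = 2.010 kip, D_y = 7.990 kip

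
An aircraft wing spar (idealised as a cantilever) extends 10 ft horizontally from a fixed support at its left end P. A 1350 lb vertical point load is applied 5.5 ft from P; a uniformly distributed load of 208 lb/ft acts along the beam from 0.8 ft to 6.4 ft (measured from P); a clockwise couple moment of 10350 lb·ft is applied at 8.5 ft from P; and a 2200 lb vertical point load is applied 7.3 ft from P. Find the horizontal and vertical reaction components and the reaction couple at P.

P_x = 0, P_y = 4715 lb, M_P = 38030 lb·ft

Resultant of the distributed load: 208 × 5.6 = 1164.8 lb at 3.6 ft from P.
ΣF_x = 0: P_x = 0.
ΣF_y = 0: P_y − 1350 − 208·5.6 − 2200 = 0 → P_y = 4715 lb.
ΣM about P: M_P − 1350·5.5 − (208·5.6)·3.6 − 10350 − 2200·7.3 = 0 → M_P = 38030 lb·ft.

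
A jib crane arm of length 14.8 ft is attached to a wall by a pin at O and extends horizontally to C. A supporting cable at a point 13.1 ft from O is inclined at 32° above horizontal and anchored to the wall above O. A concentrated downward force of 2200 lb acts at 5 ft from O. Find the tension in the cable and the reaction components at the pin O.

T = 1585 lb, O_x = 1344 lb, O_y = 1360 lb

ΣM about O: T·sin32°·13.1 − 2200·5 = 0 → T = 11000/(13.1·0.529919) = 1584.57 ≈ 1585 lb.
ΣF_x = 0: O_x − T·cos32° = 0 → O_x = 1584.57 × 0.848048 = 1344 lb.
ΣF_y = 0: O_y + T·sin32° − 2200 = 0 → O_y = 2200 − 1584.57 × 0.529919 = 1360 lb.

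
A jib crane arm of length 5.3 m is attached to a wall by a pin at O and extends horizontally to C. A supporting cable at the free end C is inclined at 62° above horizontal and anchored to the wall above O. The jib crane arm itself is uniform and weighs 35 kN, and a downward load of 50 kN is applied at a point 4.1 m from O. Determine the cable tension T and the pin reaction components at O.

ΣM about O: T·sin62°·5.3 − 35·2.65 − 50·4.1 = 0 → T = 297.75/(5.3·0.882948) = 63.6269 ≈ 63.63 kN.
ΣF_x = 0: O_x − T·cos62° = 0 → O_x = 63.6269 × 0.469472 = 29.87 kN.
ΣF_y = 0: O_y + T·sin62° − 35 − 50 = 0 → O_y = 85 − 63.6269 × 0.882948 = 28.82 kN.

T = 63.63 kN, O_x = 29.87 kN, O_y = 28.82 kN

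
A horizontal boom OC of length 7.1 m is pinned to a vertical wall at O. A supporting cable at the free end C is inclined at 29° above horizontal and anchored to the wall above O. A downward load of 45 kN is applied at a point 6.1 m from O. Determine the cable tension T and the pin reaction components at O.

ΣM about O: T·sin29°·7.1 − 45·6.1 = 0 → T = 274.5/(7.1·0.48481) = 79.7466 ≈ 79.75 kN.
ΣF_x = 0: O_x − T·cos29° = 0 → O_x = 79.7466 × 0.87462 = 69.75 kN.
ΣF_y = 0: O_y + T·sin29° − 45 = 0 → O_y = 45 − 79.7466 × 0.48481 = 6.338 kN.

T = 79.75 kN, O_x = 69.75 kN, O_y = 6.338 kN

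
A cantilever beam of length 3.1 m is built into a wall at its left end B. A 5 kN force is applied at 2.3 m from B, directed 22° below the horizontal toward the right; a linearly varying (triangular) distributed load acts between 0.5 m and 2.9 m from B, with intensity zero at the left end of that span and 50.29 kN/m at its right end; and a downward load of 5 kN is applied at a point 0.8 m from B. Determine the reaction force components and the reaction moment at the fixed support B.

B_x = -4.636 kN, B_y = 67.22 kN, M_B = 135.0 kN·m

Resultant of the triangular load: ½ × 50.29 × 2.4 = 60.348 kN, acting at 2.1 m from B (one-third of the span from the peak).
ΣF_x = 0: B_x + 5·cos22° = 0 → B_x = -4.636 kN.
ΣF_y = 0: B_y − 5·sin22° − ½·50.29·2.4 − 5 = 0 → B_y = 67.22 kN.
ΣM about B: M_B − 5·sin22°·2.3 − (½·50.29·2.4)·2.1 − 5·0.8 = 0 → M_B = 135.0 kN·m.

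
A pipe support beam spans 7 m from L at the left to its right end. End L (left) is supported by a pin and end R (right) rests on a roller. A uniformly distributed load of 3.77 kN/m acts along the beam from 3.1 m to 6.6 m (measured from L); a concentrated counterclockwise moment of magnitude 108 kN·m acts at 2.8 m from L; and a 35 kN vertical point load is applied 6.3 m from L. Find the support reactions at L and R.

L_x = 0, L_y = 22.98 kN, R_y = 25.21 kN

Resultant of the distributed load: 3.77 × 3.5 = 13.195 kN at 4.85 m from L.
ΣM about L: R_y·7 − (3.77·3.5)·4.85 + 108 − 35·6.3 = 0 → R_y = 176.49575/7 = 25.2137 ≈ 25.21 kN.
ΣF_y = 0: L_y + 25.2137 − 3.77·3.5 − 35 = 0 → L_y = 22.98 kN.
ΣF_x = 0: no horizontal applied forces, so L_x = 0.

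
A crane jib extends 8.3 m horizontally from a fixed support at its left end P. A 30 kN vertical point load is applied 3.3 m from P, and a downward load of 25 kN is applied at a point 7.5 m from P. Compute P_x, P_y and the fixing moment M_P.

ΣF_x = 0: P_x = 0.
ΣF_y = 0: P_y − 30 − 25 = 0 → P_y = 55.00 kN.
ΣM about P: M_P − 30·3.3 − 25·7.5 = 0 → M_P = 286.5 kN·m.

P_x = 0, P_y = 55.00 kN, M_P = 286.5 kN·m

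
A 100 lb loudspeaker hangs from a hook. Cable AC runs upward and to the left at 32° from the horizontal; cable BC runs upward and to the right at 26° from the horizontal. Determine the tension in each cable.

ΣF_x = 0: −T_AC·cos32° + T_BC·cos26° = 0 → T_BC = 0.94354·T_AC.
ΣF_y = 0: T_AC·sin32° + T_BC·sin26° = 100.
Substitute: T_AC·(0.529919 + 0.94354·0.438371) = 100 → T_AC = 105.984 ≈ 106.0 lb.
Then T_BC = 0.94354 × 105.984 = 100.0 lb.

T_AC = 106.0 lb, T_BC = 100.0 lb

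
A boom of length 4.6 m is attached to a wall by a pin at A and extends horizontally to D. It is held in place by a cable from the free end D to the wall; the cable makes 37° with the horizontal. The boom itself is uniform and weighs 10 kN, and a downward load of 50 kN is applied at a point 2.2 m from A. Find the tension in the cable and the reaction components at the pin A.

ΣM about A: T·sin37°·4.6 − 10·2.3 − 50·2.2 = 0 → T = 133/(4.6·0.601815) = 48.0431 ≈ 48.04 kN.
ΣF_x = 0: A_x − T·cos37° = 0 → A_x = 48.0431 × 0.798636 = 38.37 kN.
ΣF_y = 0: A_y + T·sin37° − 10 − 50 = 0 → A_y = 60 − 48.0431 × 0.601815 = 31.09 kN.

T = 48.04 kN, A_x = 38.37 kN, A_y = 31.09 kN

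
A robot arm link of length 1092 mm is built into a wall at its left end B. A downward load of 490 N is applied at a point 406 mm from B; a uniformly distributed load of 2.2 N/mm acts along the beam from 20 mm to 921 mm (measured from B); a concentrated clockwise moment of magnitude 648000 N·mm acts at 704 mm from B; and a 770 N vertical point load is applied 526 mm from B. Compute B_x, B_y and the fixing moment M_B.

Resultant of the distributed load: 2.2 × 901 = 1982.2 N at 470.5 mm from B.
ΣF_x = 0: B_x = 0.
ΣF_y = 0: B_y − 490 − 2.2·901 − 770 = 0 → B_y = 3242 N.
ΣM about B: M_B − 490·406 − (2.2·901)·470.5 − 648000 − 770·526 = 0 → M_B = 2185000 N·mm.

B_x = 0, B_y = 3242 N, M_B = 2185000 N·mm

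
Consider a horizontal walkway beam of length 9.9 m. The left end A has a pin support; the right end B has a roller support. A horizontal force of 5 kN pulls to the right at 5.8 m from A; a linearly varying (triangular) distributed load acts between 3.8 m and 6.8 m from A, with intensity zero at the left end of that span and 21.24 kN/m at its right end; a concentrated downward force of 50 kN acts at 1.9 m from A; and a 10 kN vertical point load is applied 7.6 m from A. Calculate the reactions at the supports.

A_x = -5.000 kN, A_y = 55.92 kN, B_y = 35.94 kN

Resultant of the triangular load: ½ × 21.24 × 3 = 31.86 kN, acting at 5.8 m from A (one-third of the span from the peak).
Moments about A: B_y·9.9 − (½·21.24·3)·5.8 − 50·1.9 − 10·7.6 = 0 → B_y = 355.788/9.9 = 35.9382 ≈ 35.94 kN.
ΣF_y = 0: A_y + 35.9382 − ½·21.24·3 − 50 − 10 = 0 → A_y = 55.92 kN.
ΣF_x = 0: A_x + 5 = 0 → A_x = -5.000 kN.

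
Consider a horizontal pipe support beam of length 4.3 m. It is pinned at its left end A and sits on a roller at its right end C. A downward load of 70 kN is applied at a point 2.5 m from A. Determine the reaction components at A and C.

A_x = 0, A_y = 29.30 kN, C_y = 40.70 kN

ΣM about A: C_y·4.3 − 70·2.5 = 0 → C_y = 175/4.3 = 40.6977 ≈ 40.70 kN.
ΣF_y = 0: A_y + 40.6977 − 70 = 0 → A_y = 29.30 kN.
ΣF_x = 0: no horizontal applied forces, so A_x = 0.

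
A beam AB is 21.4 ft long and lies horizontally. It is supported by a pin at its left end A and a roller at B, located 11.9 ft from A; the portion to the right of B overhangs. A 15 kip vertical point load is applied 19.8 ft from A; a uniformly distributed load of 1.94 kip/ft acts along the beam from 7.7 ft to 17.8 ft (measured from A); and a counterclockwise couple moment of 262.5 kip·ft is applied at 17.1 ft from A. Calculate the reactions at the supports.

A_x = 0, A_y = 10.70 kip, B_y = 23.89 kip

Resultant of the distributed load: 1.94 × 10.1 = 19.594 kip at 12.75 ft from A.
Taking moments about A: B_y·11.9 − 15·19.8 − (1.94·10.1)·12.75 + 262.5 = 0 → B_y = 284.3235/11.9 = 23.8927 ≈ 23.89 kip.
ΣF_y = 0: A_y + 23.8927 − 15 − 1.94·10.1 = 0 → A_y = 10.70 kip.
ΣF_x = 0: no horizontal applied forces, so A_x = 0.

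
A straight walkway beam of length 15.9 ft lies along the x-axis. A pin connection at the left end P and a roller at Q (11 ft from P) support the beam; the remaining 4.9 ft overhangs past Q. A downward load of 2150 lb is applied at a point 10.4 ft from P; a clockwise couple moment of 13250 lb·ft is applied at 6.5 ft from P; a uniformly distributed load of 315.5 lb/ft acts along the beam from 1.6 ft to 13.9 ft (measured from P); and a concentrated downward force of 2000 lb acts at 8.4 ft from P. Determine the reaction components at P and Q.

P_x = 0, P_y = 532.0 lb, Q_y = 7499 lb

Resultant of the distributed load: 315.5 × 12.3 = 3880.65 lb at 7.75 ft from P.
Taking moments about P: Q_y·11 − 2150·10.4 − 13250 − (315.5·12.3)·7.75 − 2000·8.4 = 0 → Q_y = 82485.0375/11 = 7498.64 ≈ 7499 lb.
ΣF_y = 0: P_y + 7498.64 − 2150 − 315.5·12.3 − 2000 = 0 → P_y = 532.0 lb.
ΣF_x = 0: no horizontal applied forces, so P_x = 0.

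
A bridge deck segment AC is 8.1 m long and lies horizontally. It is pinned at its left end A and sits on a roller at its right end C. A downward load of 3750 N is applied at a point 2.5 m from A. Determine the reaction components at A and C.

A_x = 0, A_y = 2593 N, C_y = 1157 N

Taking moments about A: C_y·8.1 − 3750·2.5 = 0 → C_y = 9375/8.1 = 1157.41 ≈ 1157 N.
ΣF_y = 0: A_y + 1157.41 − 3750 = 0 → A_y = 2593 N.
ΣF_x = 0: no horizontal applied forces, so A_x = 0.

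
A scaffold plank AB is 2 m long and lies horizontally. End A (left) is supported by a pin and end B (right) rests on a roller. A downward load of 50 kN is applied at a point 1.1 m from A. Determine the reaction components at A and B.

Taking moments about A: B_y·2 − 50·1.1 = 0 → B_y = 55/2 = 27.50 kN.
ΣF_y = 0: A_y + 27.5 − 50 = 0 → A_y = 22.50 kN.
ΣF_x = 0: no horizontal applied forces, so A_x = 0.

A_x = 0, A_y = 22.50 kN, B_y = 27.50 kN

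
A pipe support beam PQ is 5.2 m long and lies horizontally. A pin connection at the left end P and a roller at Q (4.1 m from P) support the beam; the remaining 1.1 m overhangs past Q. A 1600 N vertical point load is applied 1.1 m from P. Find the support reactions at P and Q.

Taking moments about P: Q_y·4.1 − 1600·1.1 = 0 → Q_y = 1760/4.1 = 429.268 ≈ 429.3 N.
ΣF_y = 0: P_y + 429.268 − 1600 = 0 → P_y = 1171 N.
ΣF_x = 0: no horizontal applied forces, so P_x = 0.

P_x = 0, P_y = 1171 N, Q_y = 429.3 N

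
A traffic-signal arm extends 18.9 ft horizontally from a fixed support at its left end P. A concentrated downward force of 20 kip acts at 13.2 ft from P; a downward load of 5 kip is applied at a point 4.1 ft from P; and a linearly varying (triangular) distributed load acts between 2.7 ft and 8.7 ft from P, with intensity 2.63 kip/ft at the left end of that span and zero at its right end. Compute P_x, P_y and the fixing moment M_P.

Resultant of the triangular load: ½ × 2.63 × 6 = 7.89 kip, acting at 4.7 ft from P (one-third of the span from the peak).
ΣF_x = 0: P_x = 0.
ΣF_y = 0: P_y − 20 − 5 − ½·2.63·6 = 0 → P_y = 32.89 kip.
ΣM about P: M_P − 20·13.2 − 5·4.1 − (½·2.63·6)·4.7 = 0 → M_P = 321.6 kip·ft.

P_x = 0, P_y = 32.89 kip, M_P = 321.6 kip·ft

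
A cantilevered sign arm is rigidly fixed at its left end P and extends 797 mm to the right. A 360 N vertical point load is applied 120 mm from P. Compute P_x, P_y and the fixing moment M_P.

P_x = 0, P_y = 360.0 N, M_P = 43200 N·mm

ΣF_x = 0: P_x = 0.
ΣF_y = 0: P_y − 360 = 0 → P_y = 360.0 N.
ΣM about P: M_P − 360·120 = 0 → M_P = 43200 N·mm.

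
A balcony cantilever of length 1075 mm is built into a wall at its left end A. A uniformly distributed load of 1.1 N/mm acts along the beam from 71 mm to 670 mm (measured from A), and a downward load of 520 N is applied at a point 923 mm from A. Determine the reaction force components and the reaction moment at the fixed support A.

Resultant of the distributed load: 1.1 × 599 = 658.9 N at 370.5 mm from A.
ΣF_x = 0: A_x = 0.
ΣF_y = 0: A_y − 1.1·599 − 520 = 0 → A_y = 1179 N.
ΣM about A: M_A − (1.1·599)·370.5 − 520·923 = 0 → M_A = 724100 N·mm.

A_x = 0, A_y = 1179 N, M_A = 724100 N·mm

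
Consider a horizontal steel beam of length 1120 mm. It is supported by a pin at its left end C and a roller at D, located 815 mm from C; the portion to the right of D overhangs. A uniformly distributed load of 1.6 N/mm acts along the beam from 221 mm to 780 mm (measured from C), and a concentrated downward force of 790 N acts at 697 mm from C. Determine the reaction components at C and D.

Resultant of the distributed load: 1.6 × 559 = 894.4 N at 500.5 mm from C.
ΣM about C: D_y·815 − (1.6·559)·500.5 − 790·697 = 0 → D_y = 998277.2/815 = 1224.88 ≈ 1225 N.
ΣF_y = 0: C_y + 1224.88 − 1.6·559 − 790 = 0 → C_y = 459.5 N.
ΣF_x = 0: no horizontal applied forces, so C_x = 0.

C_x = 0, C_y = 459.5 N, D_y = 1225 N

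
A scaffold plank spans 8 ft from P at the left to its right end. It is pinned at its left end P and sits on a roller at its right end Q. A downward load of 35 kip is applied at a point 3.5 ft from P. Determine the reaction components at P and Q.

P_x = 0, P_y = 19.69 kip, Q_y = 15.31 kip

Moments about P: Q_y·8 − 35·3.5 = 0 → Q_y = 122.5/8 = 15.3125 ≈ 15.31 kip.
ΣF_y = 0: P_y + 15.3125 − 35 = 0 → P_y = 19.69 kip.
ΣF_x = 0: no horizontal applied forces, so P_x = 0.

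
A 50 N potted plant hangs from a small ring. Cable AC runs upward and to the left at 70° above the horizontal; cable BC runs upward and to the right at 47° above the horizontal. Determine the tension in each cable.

ΣF_x = 0: −T_AC·cos70° + T_BC·cos47° = 0 → T_BC = 0.501497·T_AC.
ΣF_y = 0: T_AC·sin70° + T_BC·sin47° = 50.
Substitute: T_AC·(0.939693 + 0.501497·0.731354) = 50 → T_AC = 38.2712 ≈ 38.27 N.
Then T_BC = 0.501497 × 38.2712 = 19.19 N.

T_AC = 38.27 N, T_BC = 19.19 N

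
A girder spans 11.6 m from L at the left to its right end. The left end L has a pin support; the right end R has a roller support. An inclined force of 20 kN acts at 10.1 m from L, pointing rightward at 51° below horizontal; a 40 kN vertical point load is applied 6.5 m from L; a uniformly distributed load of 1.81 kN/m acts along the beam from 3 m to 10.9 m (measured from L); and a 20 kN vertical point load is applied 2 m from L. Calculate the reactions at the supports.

Resultant of the distributed load: 1.81 × 7.9 = 14.299 kN at 6.95 m from L.
Taking moments about L: R_y·11.6 − 20·sin51°·10.1 − 40·6.5 − (1.81·7.9)·6.95 − 20·2 = 0 → R_y = 556.362/11.6 = 47.9622 ≈ 47.96 kN.
ΣF_y = 0: L_y + 47.9622 − 20·sin51° − 40 − 1.81·7.9 − 20 = 0 → L_y = 41.88 kN.
ΣF_x = 0: L_x + 20·cos51° = 0 → L_x = -12.59 kN.

L_x = -12.59 kN, L_y = 41.88 kN, R_y = 47.96 kN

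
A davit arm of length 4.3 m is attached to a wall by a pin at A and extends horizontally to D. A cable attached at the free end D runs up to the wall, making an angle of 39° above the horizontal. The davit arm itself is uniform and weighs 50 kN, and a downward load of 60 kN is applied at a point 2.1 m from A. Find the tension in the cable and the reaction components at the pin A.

ΣM about A: T·sin39°·4.3 − 50·2.15 − 60·2.1 = 0 → T = 233.5/(4.3·0.62932) = 86.2873 ≈ 86.29 kN.
ΣF_x = 0: A_x − T·cos39° = 0 → A_x = 86.2873 × 0.777146 = 67.06 kN.
ΣF_y = 0: A_y + T·sin39° − 50 − 60 = 0 → A_y = 110 − 86.2873 × 0.62932 = 55.70 kN.

T = 86.29 kN, A_x = 67.06 kN, A_y = 55.70 kN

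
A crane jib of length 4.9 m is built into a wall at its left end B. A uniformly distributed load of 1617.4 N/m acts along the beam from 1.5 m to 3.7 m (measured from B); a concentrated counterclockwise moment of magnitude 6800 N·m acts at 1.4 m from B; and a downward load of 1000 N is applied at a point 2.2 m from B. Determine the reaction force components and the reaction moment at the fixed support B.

B_x = 0, B_y = 4558 N, M_B = 4652 N·m

Resultant of the distributed load: 1617.4 × 2.2 = 3558.28 N at 2.6 m from B.
ΣF_x = 0: B_x = 0.
ΣF_y = 0: B_y − 1617.4·2.2 − 1000 = 0 → B_y = 4558 N.
ΣM about B: M_B − (1617.4·2.2)·2.6 + 6800 − 1000·2.2 = 0 → M_B = 4652 N·m.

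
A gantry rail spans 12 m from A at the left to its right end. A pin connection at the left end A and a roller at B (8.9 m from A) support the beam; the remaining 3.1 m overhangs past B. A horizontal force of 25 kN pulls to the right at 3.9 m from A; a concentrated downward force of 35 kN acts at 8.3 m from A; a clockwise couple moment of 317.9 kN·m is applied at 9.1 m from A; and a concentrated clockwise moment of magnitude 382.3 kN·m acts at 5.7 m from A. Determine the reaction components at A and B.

A_x = -25.00 kN, A_y = -76.31 kN, B_y = 111.3 kN

Moments about A: B_y·8.9 − 35·8.3 − 317.9 − 382.3 = 0 → B_y = 990.7/8.9 = 111.315 ≈ 111.3 kN.
ΣF_y = 0: A_y + 111.315 − 35 = 0 → A_y = -76.31 kN.
ΣF_x = 0: A_x + 25 = 0 → A_x = -25.00 kN.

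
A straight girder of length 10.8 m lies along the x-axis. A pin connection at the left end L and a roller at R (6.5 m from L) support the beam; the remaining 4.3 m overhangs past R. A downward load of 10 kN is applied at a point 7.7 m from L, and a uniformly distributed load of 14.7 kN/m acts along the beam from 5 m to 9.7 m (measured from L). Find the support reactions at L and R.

L_x = 0, L_y = -10.88 kN, R_y = 89.97 kN

Resultant of the distributed load: 14.7 × 4.7 = 69.09 kN at 7.35 m from L.
Moments about L: R_y·6.5 − 10·7.7 − (14.7·4.7)·7.35 = 0 → R_y = 584.8115/6.5 = 89.971 ≈ 89.97 kN.
ΣF_y = 0: L_y + 89.971 − 10 − 14.7·4.7 = 0 → L_y = -10.88 kN.
ΣF_x = 0: no horizontal applied forces, so L_x = 0.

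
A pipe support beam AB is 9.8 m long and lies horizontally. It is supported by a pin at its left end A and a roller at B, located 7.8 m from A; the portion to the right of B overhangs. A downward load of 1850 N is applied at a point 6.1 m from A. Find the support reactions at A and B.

Taking moments about A: B_y·7.8 − 1850·6.1 = 0 → B_y = 11285/7.8 = 1446.79 ≈ 1447 N.
ΣF_y = 0: A_y + 1446.79 − 1850 = 0 → A_y = 403.2 N.
ΣF_x = 0: no horizontal applied forces, so A_x = 0.

A_x = 0, A_y = 403.2 N, B_y = 1447 N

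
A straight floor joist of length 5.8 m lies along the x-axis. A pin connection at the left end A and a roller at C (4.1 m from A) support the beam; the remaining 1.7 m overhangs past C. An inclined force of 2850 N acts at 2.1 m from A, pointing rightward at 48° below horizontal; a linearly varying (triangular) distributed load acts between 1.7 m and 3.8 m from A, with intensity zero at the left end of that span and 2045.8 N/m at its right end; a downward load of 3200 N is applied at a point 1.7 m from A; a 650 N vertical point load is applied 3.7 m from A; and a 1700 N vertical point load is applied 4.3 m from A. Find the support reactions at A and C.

A_x = -1907 N, A_y = 3411 N, C_y = 6405 N

Resultant of the triangular load: ½ × 2045.8 × 2.1 = 2148.09 N, acting at 3.1 m from A (one-third of the span from the peak).
Moments about A: C_y·4.1 − 2850·sin48°·2.1 − (½·2045.8·2.1)·3.1 − 3200·1.7 − 650·3.7 − 1700·4.3 = 0 → C_y = 26261.8/4.1 = 6405.32 ≈ 6405 N.
ΣF_y = 0: A_y + 6405.32 − 2850·sin48° − ½·2045.8·2.1 − 3200 − 650 − 1700 = 0 → A_y = 3411 N.
ΣF_x = 0: A_x + 2850·cos48° = 0 → A_x = -1907 N.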